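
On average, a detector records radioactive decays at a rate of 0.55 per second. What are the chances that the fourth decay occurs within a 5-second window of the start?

Over the interval, μ = 0.55 × 5 = 2.75 (a 5-second window = 5 seconds).
The fourth arrival falls in the interval iff at least 4 events occur there: P(S_4 ≤ t) = P(N ≥ 4) = 1 − P(N ≤ 3) ≈ 0.2970.

0.2970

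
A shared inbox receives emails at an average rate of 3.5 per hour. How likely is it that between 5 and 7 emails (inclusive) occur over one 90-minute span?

0.4415

Over the interval, μ = 3.5 × 1.5 = 5.25 (a 90-minute span = 1.5 hours).
P(5 ≤ N ≤ 7) = Σ_{j=5}^{7} e^(−5.25) · 5.25^j/j! ≈ 0.4415.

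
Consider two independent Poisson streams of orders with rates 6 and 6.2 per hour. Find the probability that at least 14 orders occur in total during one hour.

Independent Poisson processes superpose: combined rate λ = 6 + 6.2 = 12.2 per hour.
So μ = 12.2.
P(N ≥ 14) = 1 − P(N ≤ 13) ≈ 0.3397.

0.3397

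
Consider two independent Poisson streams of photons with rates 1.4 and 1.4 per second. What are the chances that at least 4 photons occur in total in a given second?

Independent Poisson processes superpose: combined rate λ = 1.4 + 1.4 = 2.8 per second.
So μ = 2.8.
P(N ≥ 4) = 1 − P(N ≤ 3) ≈ 0.3081.

0.3081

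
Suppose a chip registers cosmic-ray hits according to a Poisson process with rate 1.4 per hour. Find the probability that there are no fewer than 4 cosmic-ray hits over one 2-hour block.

Over the interval, μ = 1.4 × 2 = 2.8 (a 2-hour block = 2 hours).
P(N ≥ 4) = 1 − P(N ≤ 3) = 1 − Σ_{j=0}^{3} e^(−μ) μ^j/j! ≈ 0.3081.

0.3081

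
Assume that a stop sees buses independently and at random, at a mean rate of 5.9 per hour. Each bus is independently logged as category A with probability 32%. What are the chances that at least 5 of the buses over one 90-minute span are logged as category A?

0.1573

Thinning: the buses that are logged as category A themselves form a Poisson process with rate 0.32 × 5.9 = 1.888 per hour.
Over the interval, μ = 1.888 × 1.5 = 2.832 (a 90-minute span = 1.5 hours).
P(N ≥ 5) = 1 − P(N ≤ 4) ≈ 0.1573.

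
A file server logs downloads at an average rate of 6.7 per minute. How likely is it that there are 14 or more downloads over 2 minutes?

0.4708

Over the interval, μ = 6.7 × 2 = 13.4 (2 minutes).
P(N ≥ 14) = 1 − P(N ≤ 13) = 1 − Σ_{j=0}^{13} e^(−μ) μ^j/j! ≈ 0.4708.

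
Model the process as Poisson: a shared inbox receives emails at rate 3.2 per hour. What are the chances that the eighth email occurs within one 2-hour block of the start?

0.3127

Over the interval, μ = 3.2 × 2 = 6.4 (a 2-hour block = 2 hours).
The eighth arrival falls in the interval iff at least 8 events occur there: P(S_8 ≤ t) = P(N ≥ 8) = 1 − P(N ≤ 7) ≈ 0.3127.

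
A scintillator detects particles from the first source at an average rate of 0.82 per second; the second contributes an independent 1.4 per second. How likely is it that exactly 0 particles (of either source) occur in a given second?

Independent Poisson processes superpose: combined rate λ = 0.82 + 1.4 = 2.22 per second.
So μ = 2.22.
P(N = 0) = e^(−2.22) · 2.22^0/0! ≈ 0.1086.

0.1086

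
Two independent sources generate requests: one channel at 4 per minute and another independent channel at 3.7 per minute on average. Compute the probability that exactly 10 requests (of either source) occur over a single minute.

0.0914

Independent Poisson processes superpose: combined rate λ = 4 + 3.7 = 7.7 per minute.
So μ = 7.7.
P(N = 10) = e^(−7.7) · 7.7^10/10! ≈ 0.0914.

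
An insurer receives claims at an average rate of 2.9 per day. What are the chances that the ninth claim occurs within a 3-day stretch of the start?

0.5042

Over the interval, μ = 2.9 × 3 = 8.7 (a 3-day stretch = 3 days).
The ninth arrival falls in the interval iff at least 9 events occur there: P(S_9 ≤ t) = P(N ≥ 9) = 1 − P(N ≤ 8) ≈ 0.5042.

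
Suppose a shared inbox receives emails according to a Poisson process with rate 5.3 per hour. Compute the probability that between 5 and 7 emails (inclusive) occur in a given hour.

With mean μ = 5.3 per hour,
P(5 ≤ N ≤ 7) = Σ_{j=5}^{7} e^(−5.3) · 5.3^j/j! ≈ 0.4440.

0.4440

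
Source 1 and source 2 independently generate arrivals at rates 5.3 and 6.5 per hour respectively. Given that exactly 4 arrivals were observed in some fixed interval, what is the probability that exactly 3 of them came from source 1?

0.1997

Given the total, each event is independently from source 1 with probability p = λ_1/(λ_1+λ_2) = 5.3/11.8 ≈ 0.4492.
So K ~ Binomial(4, 5.3/11.8): P(K = 3) = C(4,3) · (5.3/11.8)^3 · (6.5/11.8)^1 ≈ 0.1997.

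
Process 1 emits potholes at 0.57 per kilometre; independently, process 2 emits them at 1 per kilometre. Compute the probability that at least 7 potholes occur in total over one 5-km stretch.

0.6680

Independent Poisson processes superpose: combined rate λ = 0.57 + 1 = 1.57 per kilometre.
Over the interval, μ = 1.57 × 5 = 7.85 (a 5-km stretch = 5 kilometres).
P(N ≥ 7) = 1 − P(N ≤ 6) ≈ 0.6680.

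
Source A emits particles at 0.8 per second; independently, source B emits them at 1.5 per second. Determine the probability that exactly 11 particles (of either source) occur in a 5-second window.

0.1181

Independent Poisson processes superpose: combined rate λ = 0.8 + 1.5 = 2.3 per second.
Over the interval, μ = 2.3 × 5 = 11.5 (a 5-second window = 5 seconds).
P(N = 11) = e^(−11.5) · 11.5^11/11! ≈ 0.1181.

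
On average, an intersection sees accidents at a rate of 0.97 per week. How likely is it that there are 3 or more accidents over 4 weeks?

Over the interval, μ = 0.97 × 4 = 3.88 (4 weeks).
P(N ≥ 3) = 1 − P(N ≤ 2) = 1 − Σ_{j=0}^{2} e^(−μ) μ^j/j! ≈ 0.7438.

0.7438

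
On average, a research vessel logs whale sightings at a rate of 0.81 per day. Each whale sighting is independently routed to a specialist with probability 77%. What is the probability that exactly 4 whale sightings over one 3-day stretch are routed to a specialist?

Thinning: the whale sightings that are routed to a specialist themselves form a Poisson process with rate 0.77 × 0.81 = 0.6237 per day.
Over the interval, μ = 0.6237 × 3 = 1.8711 (a 3-day stretch = 3 days).
P(N = 4) = e^(−1.8711) · 1.8711^4/4! ≈ 0.0786.

0.0786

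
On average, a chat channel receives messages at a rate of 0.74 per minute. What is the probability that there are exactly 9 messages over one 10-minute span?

Over the interval, μ = 0.74 × 10 = 7.4 (a 10-minute span = 10 minutes).
P(N = 9) = e^(−μ) μ^9/9! = e^(−7.4) · 7.4^9/362880 ≈ 0.1121.

0.1121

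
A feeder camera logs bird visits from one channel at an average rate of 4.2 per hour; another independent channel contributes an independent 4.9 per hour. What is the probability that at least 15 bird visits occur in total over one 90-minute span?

0.3925

Independent Poisson processes superpose: combined rate λ = 4.2 + 4.9 = 9.1 per hour.
Over the interval, μ = 9.1 × 1.5 = 13.65 (a 90-minute span = 1.5 hours).
P(N ≥ 15) = 1 − P(N ≤ 14) ≈ 0.3925.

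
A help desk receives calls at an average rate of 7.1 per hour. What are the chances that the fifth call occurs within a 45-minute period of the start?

0.6146

Over the interval, μ = 7.1 × 0.75 = 5.325 (a 45-minute period = 0.75 hours).
The fifth arrival falls in the interval iff at least 5 events occur there: P(S_5 ≤ t) = P(N ≥ 5) = 1 − P(N ≤ 4) ≈ 0.6146.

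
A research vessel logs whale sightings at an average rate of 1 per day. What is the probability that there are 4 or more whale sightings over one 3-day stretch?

0.3528

Over the interval, μ = 1 × 3 = 3 (a 3-day stretch = 3 days).
P(N ≥ 4) = 1 − P(N ≤ 3) = 1 − Σ_{j=0}^{3} e^(−μ) μ^j/j! ≈ 0.3528.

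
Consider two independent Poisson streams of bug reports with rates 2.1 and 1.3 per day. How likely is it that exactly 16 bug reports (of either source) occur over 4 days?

0.0812

Independent Poisson processes superpose: combined rate λ = 2.1 + 1.3 = 3.4 per day.
Over the interval, μ = 3.4 × 4 = 13.6 (4 days).
P(N = 16) = e^(−13.6) · 13.6^16/16! ≈ 0.0812.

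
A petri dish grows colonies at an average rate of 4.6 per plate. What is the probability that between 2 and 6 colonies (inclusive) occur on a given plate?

0.7617

With mean μ = 4.6 per plate,
P(2 ≤ N ≤ 6) = Σ_{j=2}^{6} e^(−4.6) · 4.6^j/j! ≈ 0.7617.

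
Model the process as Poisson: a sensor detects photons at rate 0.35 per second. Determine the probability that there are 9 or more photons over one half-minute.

Over the interval, μ = 0.35 × 30 = 10.5 (a half-minute = 30 seconds).
P(N ≥ 9) = 1 − P(N ≤ 8) = 1 − Σ_{j=0}^{8} e^(−μ) μ^j/j! ≈ 0.7206.

0.7206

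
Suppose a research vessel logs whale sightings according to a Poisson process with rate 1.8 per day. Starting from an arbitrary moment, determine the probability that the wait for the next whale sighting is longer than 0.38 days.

The wait for the next event is exponential with rate λ = 1.8 per day.
P(T > 0.38) = e^(−λt) = e^(−1.8 × 0.38) = e^(−0.684) ≈ 0.5046.

0.5046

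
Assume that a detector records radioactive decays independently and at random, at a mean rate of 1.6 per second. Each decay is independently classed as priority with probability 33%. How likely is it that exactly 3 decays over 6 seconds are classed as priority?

Thinning: the decays that are classed as priority themselves form a Poisson process with rate 0.33 × 1.6 = 0.528 per second.
Over the interval, μ = 0.528 × 6 = 3.168 (6 seconds).
P(N = 3) = e^(−3.168) · 3.168^3/3! ≈ 0.2230.

0.2230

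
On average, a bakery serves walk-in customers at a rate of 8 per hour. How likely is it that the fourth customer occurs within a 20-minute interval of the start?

0.2786

Over the interval, μ = 8 × 1/3 ≈ 2.66667 (a 20-minute interval = 1/3 hours).
The fourth arrival falls in the interval iff at least 4 events occur there: P(S_4 ≤ t) = P(N ≥ 4) = 1 − P(N ≤ 3) ≈ 0.2786.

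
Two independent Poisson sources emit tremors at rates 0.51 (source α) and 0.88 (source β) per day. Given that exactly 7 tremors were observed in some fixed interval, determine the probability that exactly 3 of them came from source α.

Given the total, each event is independently from source α with probability p = λ_α/(λ_α+λ_β) = 0.51/1.39 ≈ 0.3669.
So K ~ Binomial(7, 0.51/1.39): P(K = 3) = C(7,3) · (0.51/1.39)^3 · (0.88/1.39)^4 ≈ 0.2777.

0.2777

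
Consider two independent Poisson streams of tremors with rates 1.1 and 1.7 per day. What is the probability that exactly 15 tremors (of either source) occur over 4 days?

0.0572

Independent Poisson processes superpose: combined rate λ = 1.1 + 1.7 = 2.8 per day.
Over the interval, μ = 2.8 × 4 = 11.2 (4 days).
P(N = 15) = e^(−11.2) · 11.2^15/15! ≈ 0.0572.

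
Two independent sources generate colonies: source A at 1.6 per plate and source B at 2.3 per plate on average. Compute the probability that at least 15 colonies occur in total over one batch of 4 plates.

0.5944

Independent Poisson processes superpose: combined rate λ = 1.6 + 2.3 = 3.9 per plate.
Over the interval, μ = 3.9 × 4 = 15.6 (a batch of 4 plates = 4 plates).
P(N ≥ 15) = 1 − P(N ≤ 14) ≈ 0.5944.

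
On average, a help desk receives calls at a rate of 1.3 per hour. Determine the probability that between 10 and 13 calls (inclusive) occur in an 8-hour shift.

0.4246

Over the interval, μ = 1.3 × 8 = 10.4 (an 8-hour shift = 8 hours).
P(10 ≤ N ≤ 13) = Σ_{j=10}^{13} e^(−10.4) · 10.4^j/j! ≈ 0.4246.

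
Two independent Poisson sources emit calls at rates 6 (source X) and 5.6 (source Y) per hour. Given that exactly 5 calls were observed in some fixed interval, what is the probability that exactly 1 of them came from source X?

Given the total, each event is independently from source X with probability p = λ_X/(λ_X+λ_Y) = 6/11.6 ≈ 0.5172.
So K ~ Binomial(5, 6/11.6): P(K = 1) = C(5,1) · (6/11.6)^1 · (5.6/11.6)^4 ≈ 0.1405.

0.1405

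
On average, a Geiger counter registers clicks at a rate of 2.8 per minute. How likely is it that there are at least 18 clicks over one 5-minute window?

Over the interval, μ = 2.8 × 5 = 14 (a 5-minute window = 5 minutes).
P(N ≥ 18) = 1 − P(N ≤ 17) = 1 − Σ_{j=0}^{17} e^(−μ) μ^j/j! ≈ 0.1728.

0.1728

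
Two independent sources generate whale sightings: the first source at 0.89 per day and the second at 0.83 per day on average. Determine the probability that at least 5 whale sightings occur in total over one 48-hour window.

0.2633

Independent Poisson processes superpose: combined rate λ = 0.89 + 0.83 = 1.72 per day.
Over the interval, μ = 1.72 × 2 = 3.44 (a 48-hour window = 2 days).
P(N ≥ 5) = 1 − P(N ≤ 4) ≈ 0.2633.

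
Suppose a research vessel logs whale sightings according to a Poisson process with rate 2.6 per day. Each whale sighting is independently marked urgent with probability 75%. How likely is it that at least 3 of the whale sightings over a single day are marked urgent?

0.3098

Thinning: the whale sightings that are marked urgent themselves form a Poisson process with rate 0.75 × 2.6 = 1.95 per day.
So μ = 1.95.
P(N ≥ 3) = 1 − P(N ≤ 2) ≈ 0.3098.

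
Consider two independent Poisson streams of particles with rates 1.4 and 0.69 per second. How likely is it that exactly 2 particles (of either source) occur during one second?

0.2701

Independent Poisson processes superpose: combined rate λ = 1.4 + 0.69 = 2.09 per second.
So μ = 2.09.
P(N = 2) = e^(−2.09) · 2.09^2/2! ≈ 0.2701.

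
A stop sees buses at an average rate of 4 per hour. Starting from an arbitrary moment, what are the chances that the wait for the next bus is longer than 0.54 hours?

0.1153

The wait for the next event is exponential with rate λ = 4 per hour.
P(T > 0.54) = e^(−λt) = e^(−4 × 0.54) = e^(−2.16) ≈ 0.1153.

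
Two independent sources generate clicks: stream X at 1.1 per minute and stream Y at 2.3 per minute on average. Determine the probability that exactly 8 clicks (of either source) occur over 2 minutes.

0.1263

Independent Poisson processes superpose: combined rate λ = 1.1 + 2.3 = 3.4 per minute.
Over the interval, μ = 3.4 × 2 = 6.8 (2 minutes).
P(N = 8) = e^(−6.8) · 6.8^8/8! ≈ 0.1263.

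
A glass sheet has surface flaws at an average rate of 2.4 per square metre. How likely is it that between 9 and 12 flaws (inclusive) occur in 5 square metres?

0.4209

Over the interval, μ = 2.4 × 5 = 12 (5 square metres).
P(9 ≤ N ≤ 12) = Σ_{j=9}^{12} e^(−12) · 12^j/j! ≈ 0.4209.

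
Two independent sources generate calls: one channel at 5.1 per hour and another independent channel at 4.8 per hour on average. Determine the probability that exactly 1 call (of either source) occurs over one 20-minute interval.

0.1217

Independent Poisson processes superpose: combined rate λ = 5.1 + 4.8 = 9.9 per hour.
Over the interval, μ = 9.9 × 1/3 = 3.3 (a 20-minute interval = 1/3 hours).
P(N = 1) = e^(−3.3) · 3.3^1/1! ≈ 0.1217.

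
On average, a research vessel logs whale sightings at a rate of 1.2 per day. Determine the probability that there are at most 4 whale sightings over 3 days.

0.7064

Over the interval, μ = 1.2 × 3 = 3.6 (3 days).
P(N ≤ 4) = Σ_{j=0}^{4} e^(−μ) μ^j/j! ≈ 0.7064.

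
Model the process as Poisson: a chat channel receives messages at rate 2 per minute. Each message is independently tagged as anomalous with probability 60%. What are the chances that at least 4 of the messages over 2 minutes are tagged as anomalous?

Thinning: the messages that are tagged as anomalous themselves form a Poisson process with rate 0.6 × 2 = 1.2 per minute.
Over the interval, μ = 1.2 × 2 = 2.4 (2 minutes).
P(N ≥ 4) = 1 − P(N ≤ 3) ≈ 0.2213.

0.2213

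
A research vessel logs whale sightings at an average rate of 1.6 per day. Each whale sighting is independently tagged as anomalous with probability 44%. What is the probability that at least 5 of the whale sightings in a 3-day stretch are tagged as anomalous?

0.0633

Thinning: the whale sightings that are tagged as anomalous themselves form a Poisson process with rate 0.44 × 1.6 = 0.704 per day.
Over the interval, μ = 0.704 × 3 = 2.112 (a 3-day stretch = 3 days).
P(N ≥ 5) = 1 − P(N ≤ 4) ≈ 0.0633.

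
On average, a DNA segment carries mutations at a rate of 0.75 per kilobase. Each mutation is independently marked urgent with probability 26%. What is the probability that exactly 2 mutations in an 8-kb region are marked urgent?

0.2557

Thinning: the mutations that are marked urgent themselves form a Poisson process with rate 0.26 × 0.75 = 0.195 per kilobase.
Over the interval, μ = 0.195 × 8 = 1.56 (an 8-kb region = 8 kilobases).
P(N = 2) = e^(−1.56) · 1.56^2/2! ≈ 0.2557.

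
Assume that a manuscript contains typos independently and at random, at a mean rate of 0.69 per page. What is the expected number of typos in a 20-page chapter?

13.8

E[N] = λt = 0.69 × 20 = 13.8 (a 20-page chapter = 20 pages).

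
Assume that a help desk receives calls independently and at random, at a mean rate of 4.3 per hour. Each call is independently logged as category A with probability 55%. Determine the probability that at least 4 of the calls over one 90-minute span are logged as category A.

0.4736

Thinning: the calls that are logged as category A themselves form a Poisson process with rate 0.55 × 4.3 = 2.365 per hour.
Over the interval, μ = 2.365 × 1.5 = 3.5475 (a 90-minute span = 1.5 hours).
P(N ≥ 4) = 1 − P(N ≤ 3) ≈ 0.4736.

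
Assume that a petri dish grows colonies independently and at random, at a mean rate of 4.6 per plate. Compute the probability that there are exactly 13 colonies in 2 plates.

Over the interval, μ = 4.6 × 2 = 9.2 (2 plates).
P(N = 13) = e^(−μ) μ^13/13! = e^(−9.2) · 9.2^13/6227020800 ≈ 0.0549.

0.0549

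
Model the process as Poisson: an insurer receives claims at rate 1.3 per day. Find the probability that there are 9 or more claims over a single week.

Over the interval, μ = 1.3 × 7 = 9.1 (a week = 7 days).
P(N ≥ 9) = 1 − P(N ≤ 8) = 1 − Σ_{j=0}^{8} e^(−μ) μ^j/j! ≈ 0.5574.

0.5574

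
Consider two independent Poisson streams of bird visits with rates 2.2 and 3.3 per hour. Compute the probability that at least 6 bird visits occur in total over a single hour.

0.4711

Independent Poisson processes superpose: combined rate λ = 2.2 + 3.3 = 5.5 per hour.
So μ = 5.5.
P(N ≥ 6) = 1 − P(N ≤ 5) ≈ 0.4711.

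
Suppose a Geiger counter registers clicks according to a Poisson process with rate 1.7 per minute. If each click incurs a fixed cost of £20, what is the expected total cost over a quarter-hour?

£510

E[N] = 1.7 × 15 = 25.5 (a quarter-hour = 15 minutes); E[cost] = 25.5 × £20 = £510.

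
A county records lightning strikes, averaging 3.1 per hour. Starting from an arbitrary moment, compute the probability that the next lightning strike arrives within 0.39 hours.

0.7015

Inter-arrival times are exponential with rate λ = 3.1 per hour.
P(T ≤ 0.39) = 1 − e^(−λt) = 1 − e^(−3.1 × 0.39) = 1 − e^(−1.209) ≈ 0.7015.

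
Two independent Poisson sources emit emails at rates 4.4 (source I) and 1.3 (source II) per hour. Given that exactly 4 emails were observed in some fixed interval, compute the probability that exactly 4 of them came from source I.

Given the total, each event is independently from source I with probability p = λ_I/(λ_I+λ_II) = 4.4/5.7 ≈ 0.7719.
So K ~ Binomial(4, 4.4/5.7): P(K = 4) = C(4,4) · (4.4/5.7)^4 · (1.3/5.7)^0 ≈ 0.3551.

0.3551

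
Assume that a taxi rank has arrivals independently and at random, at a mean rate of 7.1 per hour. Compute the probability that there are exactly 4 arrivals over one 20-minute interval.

Over the interval, μ = 7.1 × 1/3 ≈ 2.36667 (a 20-minute interval = 1/3 hours).
P(N = 4) = e^(−μ) μ^4/4! = e^(−2.36667) · 2.36667^4/24 ≈ 0.1226.

0.1226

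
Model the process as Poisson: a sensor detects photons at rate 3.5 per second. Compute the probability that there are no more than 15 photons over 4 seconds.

0.6694

Over the interval, μ = 3.5 × 4 = 14 (4 seconds).
P(N ≤ 15) = Σ_{j=0}^{15} e^(−μ) μ^j/j! ≈ 0.6694.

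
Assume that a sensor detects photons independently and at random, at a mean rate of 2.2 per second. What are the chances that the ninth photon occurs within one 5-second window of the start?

Over the interval, μ = 2.2 × 5 = 11 (a 5-second window = 5 seconds).
The ninth arrival falls in the interval iff at least 9 events occur there: P(S_9 ≤ t) = P(N ≥ 9) = 1 − P(N ≤ 8) ≈ 0.7680.

0.7680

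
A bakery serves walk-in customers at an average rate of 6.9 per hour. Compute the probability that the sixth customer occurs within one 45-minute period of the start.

Over the interval, μ = 6.9 × 0.75 = 5.175 (a 45-minute period = 0.75 hours).
The sixth arrival falls in the interval iff at least 6 events occur there: P(S_6 ≤ t) = P(N ≥ 6) = 1 − P(N ≤ 5) ≈ 0.4147.

0.4147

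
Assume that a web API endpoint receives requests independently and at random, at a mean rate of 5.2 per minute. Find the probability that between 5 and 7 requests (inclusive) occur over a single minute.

With mean μ = 5.2 per minute,
P(5 ≤ N ≤ 7) = Σ_{j=5}^{7} e^(−5.2) · 5.2^j/j! ≈ 0.4388.

0.4388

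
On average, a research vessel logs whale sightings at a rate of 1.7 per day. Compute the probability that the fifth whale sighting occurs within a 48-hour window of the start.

Over the interval, μ = 1.7 × 2 = 3.4 (a 48-hour window = 2 days).
The fifth arrival falls in the interval iff at least 5 events occur there: P(S_5 ≤ t) = P(N ≥ 5) = 1 − P(N ≤ 4) ≈ 0.2558.

0.2558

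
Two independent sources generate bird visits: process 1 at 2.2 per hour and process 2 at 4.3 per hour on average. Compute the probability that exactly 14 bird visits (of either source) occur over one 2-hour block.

0.1021

Independent Poisson processes superpose: combined rate λ = 2.2 + 4.3 = 6.5 per hour.
Over the interval, μ = 6.5 × 2 = 13 (a 2-hour block = 2 hours).
P(N = 14) = e^(−13) · 13^14/14! ≈ 0.1021.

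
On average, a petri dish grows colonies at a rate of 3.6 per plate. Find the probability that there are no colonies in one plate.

0.0273

With mean μ = 3.6 per plate,
P(N = 0) = e^(−μ) μ^0/0! = e^(−3.6) · 3.6^0/1 ≈ 0.0273.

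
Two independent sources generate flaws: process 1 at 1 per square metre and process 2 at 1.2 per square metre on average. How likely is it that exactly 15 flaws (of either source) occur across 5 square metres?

Independent Poisson processes superpose: combined rate λ = 1 + 1.2 = 2.2 per square metre.
Over the interval, μ = 2.2 × 5 = 11 (5 square metres).
P(N = 15) = e^(−11) · 11^15/15! ≈ 0.0534.

0.0534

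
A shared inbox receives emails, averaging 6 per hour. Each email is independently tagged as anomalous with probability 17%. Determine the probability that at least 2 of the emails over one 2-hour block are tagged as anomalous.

Thinning: the emails that are tagged as anomalous themselves form a Poisson process with rate 0.17 × 6 = 1.02 per hour.
Over the interval, μ = 1.02 × 2 = 2.04 (a 2-hour block = 2 hours).
P(N ≥ 2) = 1 − P(N ≤ 1) ≈ 0.6047.

0.6047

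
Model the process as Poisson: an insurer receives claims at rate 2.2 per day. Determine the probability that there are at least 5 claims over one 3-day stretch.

0.7873

Over the interval, μ = 2.2 × 3 = 6.6 (a 3-day stretch = 3 days).
P(N ≥ 5) = 1 − P(N ≤ 4) = 1 − Σ_{j=0}^{4} e^(−μ) μ^j/j! ≈ 0.7873.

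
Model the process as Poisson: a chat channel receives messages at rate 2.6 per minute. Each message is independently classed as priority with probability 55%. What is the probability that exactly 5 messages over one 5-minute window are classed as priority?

Thinning: the messages that are classed as priority themselves form a Poisson process with rate 0.55 × 2.6 = 1.43 per minute.
Over the interval, μ = 1.43 × 5 = 7.15 (a 5-minute window = 5 minutes).
P(N = 5) = e^(−7.15) · 7.15^5/5! ≈ 0.1222.

0.1222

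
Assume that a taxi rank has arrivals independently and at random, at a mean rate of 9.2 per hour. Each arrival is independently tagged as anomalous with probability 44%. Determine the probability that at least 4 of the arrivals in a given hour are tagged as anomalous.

Thinning: the arrivals that are tagged as anomalous themselves form a Poisson process with rate 0.44 × 9.2 = 4.048 per hour.
So μ = 4.048.
P(N ≥ 4) = 1 − P(N ≤ 3) ≈ 0.5759.

0.5759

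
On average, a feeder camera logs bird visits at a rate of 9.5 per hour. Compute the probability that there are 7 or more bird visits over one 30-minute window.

Over the interval, μ = 9.5 × 0.5 = 4.75 (a 30-minute window = 0.5 hours).
P(N ≥ 7) = 1 − P(N ≤ 6) = 1 − Σ_{j=0}^{6} e^(−μ) μ^j/j! ≈ 0.2022.

0.2022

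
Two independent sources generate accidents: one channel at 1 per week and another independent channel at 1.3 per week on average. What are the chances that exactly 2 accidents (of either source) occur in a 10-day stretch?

Independent Poisson processes superpose: combined rate λ = 1 + 1.3 = 2.3 per week.
Over the interval, μ = 2.3 × 10/7 ≈ 3.28571 (a 10-day stretch = 10/7 weeks).
P(N = 2) = e^(−3.28571) · 3.28571^2/2! ≈ 0.2020.

0.2020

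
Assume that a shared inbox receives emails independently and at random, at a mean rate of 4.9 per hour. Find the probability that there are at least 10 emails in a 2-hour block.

0.5168

Over the interval, μ = 4.9 × 2 = 9.8 (a 2-hour block = 2 hours).
P(N ≥ 10) = 1 − P(N ≤ 9) = 1 − Σ_{j=0}^{9} e^(−μ) μ^j/j! ≈ 0.5168.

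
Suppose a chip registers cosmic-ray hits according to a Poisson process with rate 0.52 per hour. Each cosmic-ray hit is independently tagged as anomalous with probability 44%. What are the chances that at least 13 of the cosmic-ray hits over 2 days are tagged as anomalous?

0.3094

Thinning: the cosmic-ray hits that are tagged as anomalous themselves form a Poisson process with rate 0.44 × 0.52 = 0.2288 per hour.
Over the interval, μ = 0.2288 × 48 = 10.9824 (2 days = 48 hours).
P(N ≥ 13) = 1 − P(N ≤ 12) ≈ 0.3094.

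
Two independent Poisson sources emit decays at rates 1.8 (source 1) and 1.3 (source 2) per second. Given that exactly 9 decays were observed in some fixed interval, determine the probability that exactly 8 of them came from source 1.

0.0488

Given the total, each event is independently from source 1 with probability p = λ_1/(λ_1+λ_2) = 1.8/3.1 ≈ 0.5806.
So K ~ Binomial(9, 1.8/3.1): P(K = 8) = C(9,8) · (1.8/3.1)^8 · (1.3/3.1)^1 ≈ 0.0488.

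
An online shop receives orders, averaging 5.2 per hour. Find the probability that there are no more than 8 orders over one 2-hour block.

Over the interval, μ = 5.2 × 2 = 10.4 (a 2-hour block = 2 hours).
P(N ≤ 8) = Σ_{j=0}^{8} e^(−μ) μ^j/j! ≈ 0.2896.

0.2896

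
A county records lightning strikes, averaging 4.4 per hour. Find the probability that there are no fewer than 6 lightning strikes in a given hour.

0.2801

With mean μ = 4.4 per hour,
P(N ≥ 6) = 1 − P(N ≤ 5) = 1 − Σ_{j=0}^{5} e^(−μ) μ^j/j! ≈ 0.2801.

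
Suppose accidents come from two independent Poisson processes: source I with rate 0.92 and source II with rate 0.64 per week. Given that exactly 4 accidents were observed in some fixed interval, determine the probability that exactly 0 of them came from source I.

Given the total, each event is independently from source I with probability p = λ_I/(λ_I+λ_II) = 0.92/1.56 ≈ 0.5897.
So K ~ Binomial(4, 0.92/1.56): P(K = 0) = C(4,0) · (0.92/1.56)^0 · (0.64/1.56)^4 ≈ 0.0283.

0.0283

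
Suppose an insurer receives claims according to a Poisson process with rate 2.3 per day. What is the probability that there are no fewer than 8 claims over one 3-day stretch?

Over the interval, μ = 2.3 × 3 = 6.9 (a 3-day stretch = 3 days).
P(N ≥ 8) = 1 − P(N ≤ 7) = 1 − Σ_{j=0}^{7} e^(−μ) μ^j/j! ≈ 0.3864.

0.3864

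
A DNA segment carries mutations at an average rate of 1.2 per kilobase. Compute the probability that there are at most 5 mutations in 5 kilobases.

0.4457

Over the interval, μ = 1.2 × 5 = 6 (5 kilobases).
P(N ≤ 5) = Σ_{j=0}^{5} e^(−μ) μ^j/j! ≈ 0.4457.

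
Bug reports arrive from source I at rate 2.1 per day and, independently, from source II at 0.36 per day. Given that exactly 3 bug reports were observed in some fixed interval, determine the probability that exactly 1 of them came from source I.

Given the total, each event is independently from source I with probability p = λ_I/(λ_I+λ_II) = 2.1/2.46 ≈ 0.8537.
So K ~ Binomial(3, 2.1/2.46): P(K = 1) = C(3,1) · (2.1/2.46)^1 · (0.36/2.46)^2 ≈ 0.0548.

0.0548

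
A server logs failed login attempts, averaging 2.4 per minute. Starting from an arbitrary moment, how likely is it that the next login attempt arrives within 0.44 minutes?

Inter-arrival times are exponential with rate λ = 2.4 per minute.
P(T ≤ 0.44) = 1 − e^(−λt) = 1 − e^(−2.4 × 0.44) = 1 − e^(−1.056) ≈ 0.6522.

0.6522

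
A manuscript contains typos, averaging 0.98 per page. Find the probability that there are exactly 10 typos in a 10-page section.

Over the interval, μ = 0.98 × 10 = 9.8 (a 10-page section = 10 pages).
P(N = 10) = e^(−μ) μ^10/10! = e^(−9.8) · 9.8^10/3628800 ≈ 0.1249.

0.1249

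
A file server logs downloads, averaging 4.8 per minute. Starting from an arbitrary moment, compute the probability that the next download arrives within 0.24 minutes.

Inter-arrival times are exponential with rate λ = 4.8 per minute.
P(T ≤ 0.24) = 1 − e^(−λt) = 1 − e^(−4.8 × 0.24) = 1 − e^(−1.152) ≈ 0.6840.

0.6840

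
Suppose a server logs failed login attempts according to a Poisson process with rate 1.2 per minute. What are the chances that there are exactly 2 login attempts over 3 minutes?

0.1771

Over the interval, μ = 1.2 × 3 = 3.6 (3 minutes).
P(N = 2) = e^(−μ) μ^2/2! = e^(−3.6) · 3.6^2/2 ≈ 0.1771.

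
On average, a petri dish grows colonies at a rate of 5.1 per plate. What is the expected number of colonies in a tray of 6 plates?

30.6

E[N] = λt = 5.1 × 6 = 30.6 (a tray of 6 plates = 6 plates).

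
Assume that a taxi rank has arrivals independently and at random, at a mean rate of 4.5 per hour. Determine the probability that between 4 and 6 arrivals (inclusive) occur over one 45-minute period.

0.3801

Over the interval, μ = 4.5 × 0.75 = 3.375 (a 45-minute period = 0.75 hours).
P(4 ≤ N ≤ 6) = Σ_{j=4}^{6} e^(−3.375) · 3.375^j/j! ≈ 0.3801.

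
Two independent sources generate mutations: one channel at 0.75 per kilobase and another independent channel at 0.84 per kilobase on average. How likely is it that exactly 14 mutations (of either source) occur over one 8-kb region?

Independent Poisson processes superpose: combined rate λ = 0.75 + 0.84 = 1.59 per kilobase.
Over the interval, μ = 1.59 × 8 = 12.72 (an 8-kb region = 8 kilobases).
P(N = 14) = e^(−12.72) · 12.72^14/14! ≈ 0.0996.

0.0996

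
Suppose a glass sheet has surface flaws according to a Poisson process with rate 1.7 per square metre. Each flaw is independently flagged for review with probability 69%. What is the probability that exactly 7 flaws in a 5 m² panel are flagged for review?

0.1344

Thinning: the flaws that are flagged for review themselves form a Poisson process with rate 0.69 × 1.7 = 1.173 per square metre.
Over the interval, μ = 1.173 × 5 = 5.865 (a 5 m² panel = 5 square metres).
P(N = 7) = e^(−5.865) · 5.865^7/7! ≈ 0.1344.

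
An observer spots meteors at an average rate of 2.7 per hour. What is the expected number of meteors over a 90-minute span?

4.05

E[N] = λt = 2.7 × 1.5 = 4.05 (a 90-minute span = 1.5 hours).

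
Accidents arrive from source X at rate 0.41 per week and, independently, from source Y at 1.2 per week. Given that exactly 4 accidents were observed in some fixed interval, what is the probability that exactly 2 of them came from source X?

Given the total, each event is independently from source X with probability p = λ_X/(λ_X+λ_Y) = 0.41/1.61 ≈ 0.2547.
So K ~ Binomial(4, 0.41/1.61): P(K = 2) = C(4,2) · (0.41/1.61)^2 · (1.2/1.61)^2 ≈ 0.2162.

0.2162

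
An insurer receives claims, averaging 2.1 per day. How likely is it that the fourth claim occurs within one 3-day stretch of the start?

0.8736

Over the interval, μ = 2.1 × 3 = 6.3 (a 3-day stretch = 3 days).
The fourth arrival falls in the interval iff at least 4 events occur there: P(S_4 ≤ t) = P(N ≥ 4) = 1 − P(N ≤ 3) ≈ 0.8736.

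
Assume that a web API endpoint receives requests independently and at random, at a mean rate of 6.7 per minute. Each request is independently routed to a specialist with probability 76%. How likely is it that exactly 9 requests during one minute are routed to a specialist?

0.0390

Thinning: the requests that are routed to a specialist themselves form a Poisson process with rate 0.76 × 6.7 = 5.092 per minute.
So μ = 5.092.
P(N = 9) = e^(−5.092) · 5.092^9/9! ≈ 0.0390.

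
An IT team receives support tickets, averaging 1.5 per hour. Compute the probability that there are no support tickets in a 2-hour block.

0.0498

Over the interval, μ = 1.5 × 2 = 3 (a 2-hour block = 2 hours).
P(N = 0) = e^(−μ) μ^0/0! = e^(−3) · 3^0/1 ≈ 0.0498.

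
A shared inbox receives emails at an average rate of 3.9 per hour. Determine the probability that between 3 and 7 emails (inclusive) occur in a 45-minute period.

0.5494

Over the interval, μ = 3.9 × 0.75 = 2.925 (a 45-minute period = 0.75 hours).
P(3 ≤ N ≤ 7) = Σ_{j=3}^{7} e^(−2.925) · 2.925^j/j! ≈ 0.5494.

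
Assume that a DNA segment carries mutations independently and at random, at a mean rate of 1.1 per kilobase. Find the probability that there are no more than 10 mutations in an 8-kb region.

Over the interval, μ = 1.1 × 8 = 8.8 (an 8-kb region = 8 kilobases).
P(N ≤ 10) = Σ_{j=0}^{10} e^(−μ) μ^j/j! ≈ 0.7294.

0.7294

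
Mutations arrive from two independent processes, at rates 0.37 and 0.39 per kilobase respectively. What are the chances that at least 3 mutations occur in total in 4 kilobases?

Independent Poisson processes superpose: combined rate λ = 0.37 + 0.39 = 0.76 per kilobase.
Over the interval, μ = 0.76 × 4 = 3.04 (4 kilobases).
P(N ≥ 3) = 1 − P(N ≤ 2) ≈ 0.5857.

0.5857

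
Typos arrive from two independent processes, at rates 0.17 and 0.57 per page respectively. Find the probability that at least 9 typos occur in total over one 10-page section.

0.3243

Independent Poisson processes superpose: combined rate λ = 0.17 + 0.57 = 0.74 per page.
Over the interval, μ = 0.74 × 10 = 7.4 (a 10-page section = 10 pages).
P(N ≥ 9) = 1 − P(N ≤ 8) ≈ 0.3243.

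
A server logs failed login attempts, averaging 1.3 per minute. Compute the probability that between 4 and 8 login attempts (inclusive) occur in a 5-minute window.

0.6797

Over the interval, μ = 1.3 × 5 = 6.5 (a 5-minute window = 5 minutes).
P(4 ≤ N ≤ 8) = Σ_{j=4}^{8} e^(−6.5) · 6.5^j/j! ≈ 0.6797.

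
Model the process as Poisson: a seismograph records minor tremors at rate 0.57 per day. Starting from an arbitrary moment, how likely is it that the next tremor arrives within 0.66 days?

Inter-arrival times are exponential with rate λ = 0.57 per day.
P(T ≤ 0.66) = 1 − e^(−λt) = 1 − e^(−0.57 × 0.66) = 1 − e^(−0.3762) ≈ 0.3135.

0.3135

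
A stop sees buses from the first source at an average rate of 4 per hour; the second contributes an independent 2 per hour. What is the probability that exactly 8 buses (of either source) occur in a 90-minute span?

Independent Poisson processes superpose: combined rate λ = 4 + 2 = 6 per hour.
Over the interval, μ = 6 × 1.5 = 9 (a 90-minute span = 1.5 hours).
P(N = 8) = e^(−9) · 9^8/8! ≈ 0.1318.

0.1318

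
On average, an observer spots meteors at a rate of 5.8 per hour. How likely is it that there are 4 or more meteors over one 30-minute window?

Over the interval, μ = 5.8 × 0.5 = 2.9 (a 30-minute window = 0.5 hours).
P(N ≥ 4) = 1 − P(N ≤ 3) = 1 − Σ_{j=0}^{3} e^(−μ) μ^j/j! ≈ 0.3304.

0.3304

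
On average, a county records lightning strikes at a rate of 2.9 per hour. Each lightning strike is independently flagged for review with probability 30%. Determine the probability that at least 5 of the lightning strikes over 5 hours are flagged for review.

Thinning: the lightning strikes that are flagged for review themselves form a Poisson process with rate 0.3 × 2.9 = 0.87 per hour.
Over the interval, μ = 0.87 × 5 = 4.35 (5 hours).
P(N ≥ 5) = 1 − P(N ≤ 4) ≈ 0.4392.

0.4392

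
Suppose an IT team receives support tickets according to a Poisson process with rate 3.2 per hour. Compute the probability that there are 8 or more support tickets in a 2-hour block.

Over the interval, μ = 3.2 × 2 = 6.4 (a 2-hour block = 2 hours).
P(N ≥ 8) = 1 − P(N ≤ 7) = 1 − Σ_{j=0}^{7} e^(−μ) μ^j/j! ≈ 0.3127.

0.3127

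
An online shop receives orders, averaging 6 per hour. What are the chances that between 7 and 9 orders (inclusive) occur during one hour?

0.3098

With mean μ = 6 per hour,
P(7 ≤ N ≤ 9) = Σ_{j=7}^{9} e^(−6) · 6^j/j! ≈ 0.3098.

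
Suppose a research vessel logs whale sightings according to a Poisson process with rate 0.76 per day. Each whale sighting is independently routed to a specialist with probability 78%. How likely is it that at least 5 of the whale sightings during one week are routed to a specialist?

0.4004

Thinning: the whale sightings that are routed to a specialist themselves form a Poisson process with rate 0.78 × 0.76 = 0.5928 per day.
Over the interval, μ = 0.5928 × 7 = 4.1496 (a week = 7 days).
P(N ≥ 5) = 1 − P(N ≤ 4) ≈ 0.4004.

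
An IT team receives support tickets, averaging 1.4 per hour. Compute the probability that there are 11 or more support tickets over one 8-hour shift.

Over the interval, μ = 1.4 × 8 = 11.2 (an 8-hour shift = 8 hours).
P(N ≥ 11) = 1 − P(N ≤ 10) = 1 − Σ_{j=0}^{10} e^(−μ) μ^j/j! ≈ 0.5638.

0.5638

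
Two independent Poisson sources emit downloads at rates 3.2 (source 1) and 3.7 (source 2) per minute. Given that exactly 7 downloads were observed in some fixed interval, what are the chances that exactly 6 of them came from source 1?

Given the total, each event is independently from source 1 with probability p = λ_1/(λ_1+λ_2) = 3.2/6.9 ≈ 0.4638.
So K ~ Binomial(7, 3.2/6.9): P(K = 6) = C(7,6) · (3.2/6.9)^6 · (3.7/6.9)^1 ≈ 0.0373.

0.0373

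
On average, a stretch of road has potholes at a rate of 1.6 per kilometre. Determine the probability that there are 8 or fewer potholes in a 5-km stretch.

Over the interval, μ = 1.6 × 5 = 8 (a 5-km stretch = 5 kilometres).
P(N ≤ 8) = Σ_{j=0}^{8} e^(−μ) μ^j/j! ≈ 0.5925.

0.5925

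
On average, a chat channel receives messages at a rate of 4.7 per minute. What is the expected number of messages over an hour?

E[N] = λt = 4.7 × 60 = 282 (an hour = 60 minutes).

282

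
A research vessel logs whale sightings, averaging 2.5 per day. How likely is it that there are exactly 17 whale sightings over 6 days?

0.0847

Over the interval, μ = 2.5 × 6 = 15 (6 days).
P(N = 17) = e^(−μ) μ^17/17! = e^(−15) · 15^17/355687428096000 ≈ 0.0847.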